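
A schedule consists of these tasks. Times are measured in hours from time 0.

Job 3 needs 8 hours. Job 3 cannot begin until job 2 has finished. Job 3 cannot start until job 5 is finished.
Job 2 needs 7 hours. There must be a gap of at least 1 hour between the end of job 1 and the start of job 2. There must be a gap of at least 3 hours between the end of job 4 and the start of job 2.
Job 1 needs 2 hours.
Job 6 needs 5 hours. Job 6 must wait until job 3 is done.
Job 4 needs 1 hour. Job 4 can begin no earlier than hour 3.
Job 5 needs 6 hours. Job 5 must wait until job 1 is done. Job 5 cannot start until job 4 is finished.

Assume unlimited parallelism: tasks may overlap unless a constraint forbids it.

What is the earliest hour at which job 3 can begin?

Job 4 cannot begin until its own release at hour 3. It runs from hour 3 to 3 + 1 = hour 4.
Job 1 has no prerequisites, so it starts at hour 0 and finishes at hour 2.
For job 5: job 1 (finishes hour 2); job 4 (finishes hour 4). Taking the maximum gives a start of hour 4, and it finishes at 4 + 6 = hour 10.
Job 2 cannot start until job 1 (finishes hour 2, plus 1-hour gap → hour 3); job 4 (finishes hour 4, plus 3-hour gap → hour 7). The controlling bound is hour 7, so job 2 finishes at 7 + 7 = hour 14.
Job 3 waits on job 2 (finishes hour 14); job 5 (finishes hour 10). The latest of these is hour 14, which is the earliest job 3 can start.

14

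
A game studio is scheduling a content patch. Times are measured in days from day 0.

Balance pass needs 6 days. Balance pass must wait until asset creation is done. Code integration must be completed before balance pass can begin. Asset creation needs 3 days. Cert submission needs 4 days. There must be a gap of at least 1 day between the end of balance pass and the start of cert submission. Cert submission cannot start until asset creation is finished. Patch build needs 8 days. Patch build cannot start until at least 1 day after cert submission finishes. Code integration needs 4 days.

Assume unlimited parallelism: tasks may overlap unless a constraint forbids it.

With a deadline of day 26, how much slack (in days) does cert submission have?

Code integration can start immediately at day 0; it finishes at day 4.
Nothing blocks asset creation, so it runs from day 0 to day 3.
For balance pass: asset creation (finishes day 3); code integration (finishes day 4). Taking the maximum gives a start of day 4, and it finishes at 4 + 6 = day 10.
Cert submission cannot start until balance pass (finishes day 10, plus 1-day gap → day 11); asset creation (finishes day 3). The controlling bound is day 11, so cert submission finishes at 11 + 4 = day 15.

Working backward from the deadline:
Nothing follows patch build; the deadline of day 26 is its only limit. It must start by 26 − 8 = day 18.
Since patch build (must start by day 18, minus 1-day gap → day 17) depends on it, cert submission must finish by day 17. Backing off its 4-day duration gives a latest start of day 13.
So cert submission can start as early as day 11 and as late as day 13, giving 13 − 11 = 2 days of slack.

2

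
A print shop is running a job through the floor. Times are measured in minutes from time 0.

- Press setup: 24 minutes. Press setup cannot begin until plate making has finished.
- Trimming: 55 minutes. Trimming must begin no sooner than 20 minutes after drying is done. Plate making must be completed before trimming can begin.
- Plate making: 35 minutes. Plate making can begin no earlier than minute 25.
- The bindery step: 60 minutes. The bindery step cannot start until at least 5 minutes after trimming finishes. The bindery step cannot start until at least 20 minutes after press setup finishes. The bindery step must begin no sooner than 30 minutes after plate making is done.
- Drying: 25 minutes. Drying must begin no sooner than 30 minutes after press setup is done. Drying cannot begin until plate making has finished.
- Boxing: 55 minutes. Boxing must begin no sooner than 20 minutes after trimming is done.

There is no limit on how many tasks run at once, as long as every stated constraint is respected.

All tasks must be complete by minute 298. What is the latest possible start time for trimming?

168

To finish by minute 298, the bindery step (duration 60) must start no later than minute 238.
Nothing follows boxing; the deadline of minute 298 is its only limit. It must start by 298 − 55 = minute 243.
For trimming: the bindery step (must start by minute 238, minus 5-minute gap → minute 233); boxing (must start by minute 243, minus 20-minute gap → minute 223). The most restrictive is minute 223; with a 55-minute duration, trimming must start by minute 168.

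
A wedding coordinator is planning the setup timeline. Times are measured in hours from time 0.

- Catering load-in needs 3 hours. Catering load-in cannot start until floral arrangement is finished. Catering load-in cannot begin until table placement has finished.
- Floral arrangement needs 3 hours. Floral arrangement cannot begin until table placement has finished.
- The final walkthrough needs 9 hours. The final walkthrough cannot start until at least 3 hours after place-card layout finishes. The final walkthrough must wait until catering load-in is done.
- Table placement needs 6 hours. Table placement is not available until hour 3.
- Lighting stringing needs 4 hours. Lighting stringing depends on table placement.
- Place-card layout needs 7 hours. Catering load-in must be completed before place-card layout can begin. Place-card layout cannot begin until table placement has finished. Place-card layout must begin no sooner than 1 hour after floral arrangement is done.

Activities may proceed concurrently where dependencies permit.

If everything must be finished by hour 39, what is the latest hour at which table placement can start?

Nothing follows the final walkthrough; the deadline of hour 39 is its only limit. It must start by 39 − 9 = hour 30.
Place-card layout has to be done before the final walkthrough (must start by hour 30, minus 3-hour gap → hour 27). That means finishing by hour 27, i.e. starting by 27 − 7 = hour 20.
Catering load-in has several dependents: place-card layout (must start by hour 20); the final walkthrough (must start by hour 30). The earliest of those limits is hour 20, so catering load-in must start by 20 − 3 = hour 17.
For floral arrangement: catering load-in (must start by hour 17); place-card layout (must start by hour 20, minus 1-hour gap → hour 19). The most restrictive is hour 17; with a 3-hour duration, floral arrangement must start by hour 14.
Lighting stringing has no dependents, so it just needs to finish by hour 39. Starting by 39 − 4 = hour 35 achieves that.
Table placement feeds floral arrangement (must start by hour 14); lighting stringing (must start by hour 35); catering load-in (must start by hour 17); place-card layout (must start by hour 20). Taking the minimum, table placement must finish by hour 14 and start by 14 − 6 = hour 8.

8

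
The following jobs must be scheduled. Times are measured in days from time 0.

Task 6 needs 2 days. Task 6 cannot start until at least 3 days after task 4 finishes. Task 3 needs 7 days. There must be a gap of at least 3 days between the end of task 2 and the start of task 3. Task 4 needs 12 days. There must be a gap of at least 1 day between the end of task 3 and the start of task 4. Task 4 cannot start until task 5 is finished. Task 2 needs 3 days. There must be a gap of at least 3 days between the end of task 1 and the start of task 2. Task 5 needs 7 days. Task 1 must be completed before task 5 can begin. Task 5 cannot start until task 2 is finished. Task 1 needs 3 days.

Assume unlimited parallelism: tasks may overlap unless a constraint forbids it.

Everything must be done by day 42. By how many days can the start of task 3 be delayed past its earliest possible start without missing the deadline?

Nothing blocks task 1, so it runs from day 0 to day 3.
After task 1 (finishes day 3, plus 3-day gap → day 6), task 2 can start at day 6 and finishes at day 9.
After task 2 (finishes day 9, plus 3-day gap → day 12), task 3 can start at day 12 and finishes at day 19.

Working backward from the deadline:
Task 6 has no dependents, so it just needs to finish by day 42. Starting by 42 − 2 = day 40 achieves that.
Since task 6 (must start by day 40, minus 3-day gap → day 37) depends on it, task 4 must finish by day 37. Backing off its 12-day duration gives a latest start of day 25.
Since task 4 (must start by day 25, minus 1-day gap → day 24) depends on it, task 3 must finish by day 24. Backing off its 7-day duration gives a latest start of day 17.
So task 3 can start as early as day 12 and as late as day 17, giving 17 − 12 = 5 days of slack.

5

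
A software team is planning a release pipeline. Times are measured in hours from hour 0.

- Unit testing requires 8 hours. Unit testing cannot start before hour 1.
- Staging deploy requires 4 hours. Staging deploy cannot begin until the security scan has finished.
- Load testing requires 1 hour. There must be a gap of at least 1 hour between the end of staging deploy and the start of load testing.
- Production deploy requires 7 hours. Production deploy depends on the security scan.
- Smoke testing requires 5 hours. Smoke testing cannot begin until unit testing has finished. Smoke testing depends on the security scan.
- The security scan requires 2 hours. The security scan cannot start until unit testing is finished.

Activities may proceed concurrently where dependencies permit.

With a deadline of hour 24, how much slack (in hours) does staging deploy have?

7

After its own release at hour 1, unit testing can start at hour 1 and finishes at hour 9.
The security scan waits on unit testing (finishes hour 9), so it starts at hour 9 and finishes at 9 + 2 = hour 11.
After the security scan (finishes hour 11), staging deploy can start at hour 11 and finishes at hour 15.

Working backward from the deadline:
Load testing has no dependents, so it just needs to finish by hour 24. Starting by 24 − 1 = hour 23 achieves that.
Staging deploy must finish before load testing (must start by hour 23, minus 1-hour gap → hour 22). With a 4-hour duration, staging deploy must start by 22 − 4 = hour 18.
So staging deploy can start as early as hour 11 and as late as hour 18, giving 18 − 11 = 7 hours of slack.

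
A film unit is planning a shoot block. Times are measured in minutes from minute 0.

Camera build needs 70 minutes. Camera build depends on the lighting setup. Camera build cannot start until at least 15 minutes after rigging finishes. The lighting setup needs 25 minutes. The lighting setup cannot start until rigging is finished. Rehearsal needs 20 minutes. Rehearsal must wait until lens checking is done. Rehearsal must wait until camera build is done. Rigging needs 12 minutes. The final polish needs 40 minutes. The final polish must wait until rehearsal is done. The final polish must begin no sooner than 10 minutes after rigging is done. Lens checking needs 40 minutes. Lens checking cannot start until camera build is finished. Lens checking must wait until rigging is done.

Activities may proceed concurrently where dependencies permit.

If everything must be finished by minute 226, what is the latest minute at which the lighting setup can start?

31

The final polish has no dependents, so it just needs to finish by minute 226. Starting by 226 − 40 = minute 186 achieves that.
Rehearsal feeds into the final polish (must start by minute 186); so rehearsal must finish by minute 186 and therefore start by minute 166.
Since rehearsal (must start by minute 166) depends on it, lens checking must finish by minute 166. Backing off its 40-minute duration gives a latest start of minute 126.
For camera build: lens checking (must start by minute 126); rehearsal (must start by minute 166). The most restrictive is minute 126; with a 70-minute duration, camera build must start by minute 56.
The lighting setup must finish before camera build (must start by minute 56). With a 25-minute duration, the lighting setup must start by 56 − 25 = minute 31.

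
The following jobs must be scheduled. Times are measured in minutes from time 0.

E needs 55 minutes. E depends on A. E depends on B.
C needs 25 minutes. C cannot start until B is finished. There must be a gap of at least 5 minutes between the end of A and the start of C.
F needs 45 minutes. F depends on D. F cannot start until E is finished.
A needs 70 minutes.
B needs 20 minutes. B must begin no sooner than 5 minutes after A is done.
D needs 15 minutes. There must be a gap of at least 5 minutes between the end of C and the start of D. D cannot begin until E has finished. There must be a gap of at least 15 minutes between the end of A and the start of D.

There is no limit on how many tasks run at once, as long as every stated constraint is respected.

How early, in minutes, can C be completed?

Nothing blocks A, so it runs from minute 0 to minute 70.
B waits on A (finishes minute 70, plus 5-minute gap → minute 75), so it starts at minute 75 and finishes at 75 + 20 = minute 95.
C has to wait for B (finishes minute 95); A (finishes minute 70, plus 5-minute gap → minute 75). The latest of these is minute 95, so C runs minute 95 to 95 + 25 = minute 120.

120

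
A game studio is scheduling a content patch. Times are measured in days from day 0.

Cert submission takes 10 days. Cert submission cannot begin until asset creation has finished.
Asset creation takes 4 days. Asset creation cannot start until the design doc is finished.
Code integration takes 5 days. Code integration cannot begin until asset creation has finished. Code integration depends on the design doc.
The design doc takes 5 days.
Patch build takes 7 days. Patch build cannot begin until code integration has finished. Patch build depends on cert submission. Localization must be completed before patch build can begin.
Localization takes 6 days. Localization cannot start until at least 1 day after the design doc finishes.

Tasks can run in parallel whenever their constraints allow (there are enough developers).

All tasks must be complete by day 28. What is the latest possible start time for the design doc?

2

Nothing follows patch build; the deadline of day 28 is its only limit. It must start by 28 − 7 = day 21.
Code integration feeds into patch build (must start by day 21); so code integration must finish by day 21 and therefore start by day 16.
Since patch build (must start by day 21) depends on it, cert submission must finish by day 21. Backing off its 10-day duration gives a latest start of day 11.
Asset creation feeds code integration (must start by day 16); cert submission (must start by day 11). Taking the minimum, asset creation must finish by day 11 and start by 11 − 4 = day 7.
Localization feeds into patch build (must start by day 21); so localization must finish by day 21 and therefore start by day 15.
For the design doc: asset creation (must start by day 7); code integration (must start by day 16); localization (must start by day 15, minus 1-day gap → day 14). The most restrictive is day 7; with a 5-day duration, the design doc must start by day 2.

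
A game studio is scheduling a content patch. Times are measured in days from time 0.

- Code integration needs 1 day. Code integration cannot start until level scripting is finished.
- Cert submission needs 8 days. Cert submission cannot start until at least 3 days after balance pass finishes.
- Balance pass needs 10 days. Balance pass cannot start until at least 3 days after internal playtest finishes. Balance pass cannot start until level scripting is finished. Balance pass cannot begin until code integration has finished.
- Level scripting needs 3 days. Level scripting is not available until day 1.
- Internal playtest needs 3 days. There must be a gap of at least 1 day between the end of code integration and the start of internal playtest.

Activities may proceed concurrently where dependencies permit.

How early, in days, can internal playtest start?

6

Level scripting cannot begin until its own release at day 1. It runs from day 1 to 1 + 3 = day 4.
Code integration cannot begin until level scripting (finishes day 4). It runs from day 4 to 4 + 1 = day 5.
Internal playtest waits on code integration (finishes day 5, plus 1-day gap → day 6), so the earliest it can start is day 6.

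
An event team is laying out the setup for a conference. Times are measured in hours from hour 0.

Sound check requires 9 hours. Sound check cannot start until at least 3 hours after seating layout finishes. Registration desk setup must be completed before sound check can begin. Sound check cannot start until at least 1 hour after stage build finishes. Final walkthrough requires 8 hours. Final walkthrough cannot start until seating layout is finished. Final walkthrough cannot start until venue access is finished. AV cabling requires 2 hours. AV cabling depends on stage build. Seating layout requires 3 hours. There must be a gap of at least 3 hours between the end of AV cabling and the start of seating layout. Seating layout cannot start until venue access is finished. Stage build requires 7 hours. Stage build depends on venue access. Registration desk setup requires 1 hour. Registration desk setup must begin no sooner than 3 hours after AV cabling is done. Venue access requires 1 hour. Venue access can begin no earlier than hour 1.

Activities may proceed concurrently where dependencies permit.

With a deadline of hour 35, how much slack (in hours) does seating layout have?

After its own release at hour 1, venue access can start at hour 1 and finishes at hour 2.
Stage build waits on venue access (finishes hour 2), so it starts at hour 2 and finishes at 2 + 7 = hour 9.
AV cabling waits on stage build (finishes hour 9), so it starts at hour 9 and finishes at 9 + 2 = hour 11.
Seating layout cannot start until AV cabling (finishes hour 11, plus 3-hour gap → hour 14); venue access (finishes hour 2). The controlling bound is hour 14, so seating layout finishes at 14 + 3 = hour 17.

Working backward from the deadline:
Nothing follows sound check; the deadline of hour 35 is its only limit. It must start by 35 − 9 = hour 26.
To finish by hour 35, final walkthrough (duration 8) must start no later than hour 27.
For seating layout: sound check (must start by hour 26, minus 3-hour gap → hour 23); final walkthrough (must start by hour 27). The most restrictive is hour 23; with a 3-hour duration, seating layout must start by hour 20.
So seating layout can start as early as hour 14 and as late as hour 20, giving 20 − 14 = 6 hours of slack.

6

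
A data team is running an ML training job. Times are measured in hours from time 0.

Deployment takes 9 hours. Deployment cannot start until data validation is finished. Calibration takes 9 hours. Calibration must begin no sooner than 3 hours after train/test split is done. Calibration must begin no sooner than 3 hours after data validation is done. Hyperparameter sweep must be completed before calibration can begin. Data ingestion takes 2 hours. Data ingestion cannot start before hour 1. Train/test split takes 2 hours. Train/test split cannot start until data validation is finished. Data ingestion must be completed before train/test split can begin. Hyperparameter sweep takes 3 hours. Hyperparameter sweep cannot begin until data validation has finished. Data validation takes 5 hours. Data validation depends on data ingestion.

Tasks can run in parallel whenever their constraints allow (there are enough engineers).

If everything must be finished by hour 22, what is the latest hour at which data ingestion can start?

Calibration has no dependents, so it just needs to finish by hour 22. Starting by 22 − 9 = hour 13 achieves that.
Train/test split has to be done before calibration (must start by hour 13, minus 3-hour gap → hour 10). That means finishing by hour 10, i.e. starting by 10 − 2 = hour 8.
Hyperparameter sweep has to be done before calibration (must start by hour 13). That means finishing by hour 13, i.e. starting by 13 − 3 = hour 10.
To finish by hour 22, deployment (duration 9) must start no later than hour 13.
For data validation: train/test split (must start by hour 8); hyperparameter sweep (must start by hour 10); calibration (must start by hour 13, minus 3-hour gap → hour 10); deployment (must start by hour 13). The most restrictive is hour 8; with a 5-hour duration, data validation must start by hour 3.
Data ingestion must finish in time for data validation (must start by hour 3); train/test split (must start by hour 8). The tightest is hour 3, so data ingestion must start by 3 − 2 = hour 1.

1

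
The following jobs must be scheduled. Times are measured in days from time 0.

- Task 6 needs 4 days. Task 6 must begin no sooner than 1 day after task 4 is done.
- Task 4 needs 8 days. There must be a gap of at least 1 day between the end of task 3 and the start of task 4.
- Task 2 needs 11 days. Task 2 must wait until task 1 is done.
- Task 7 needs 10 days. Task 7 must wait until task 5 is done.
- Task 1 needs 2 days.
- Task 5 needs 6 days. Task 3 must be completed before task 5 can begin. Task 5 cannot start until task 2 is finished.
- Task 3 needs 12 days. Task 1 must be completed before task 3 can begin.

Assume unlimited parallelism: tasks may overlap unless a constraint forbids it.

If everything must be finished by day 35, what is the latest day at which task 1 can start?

Task 7 has no dependents, so it just needs to finish by day 35. Starting by 35 − 10 = day 25 achieves that.
Task 5 has to be done before task 7 (must start by day 25). That means finishing by day 25, i.e. starting by 25 − 6 = day 19.
Task 2 feeds into task 5 (must start by day 19); so task 2 must finish by day 19 and therefore start by day 8.
Nothing follows task 6; the deadline of day 35 is its only limit. It must start by 35 − 4 = day 31.
Task 4 must finish before task 6 (must start by day 31, minus 1-day gap → day 30). With an 8-day duration, task 4 must start by 30 − 8 = day 22.
For task 3: task 4 (must start by day 22, minus 1-day gap → day 21); task 5 (must start by day 19). The most restrictive is day 19; with a 12-day duration, task 3 must start by day 7.
For task 1: task 2 (must start by day 8); task 3 (must start by day 7). The most restrictive is day 7; with a 2-day duration, task 1 must start by day 5.

5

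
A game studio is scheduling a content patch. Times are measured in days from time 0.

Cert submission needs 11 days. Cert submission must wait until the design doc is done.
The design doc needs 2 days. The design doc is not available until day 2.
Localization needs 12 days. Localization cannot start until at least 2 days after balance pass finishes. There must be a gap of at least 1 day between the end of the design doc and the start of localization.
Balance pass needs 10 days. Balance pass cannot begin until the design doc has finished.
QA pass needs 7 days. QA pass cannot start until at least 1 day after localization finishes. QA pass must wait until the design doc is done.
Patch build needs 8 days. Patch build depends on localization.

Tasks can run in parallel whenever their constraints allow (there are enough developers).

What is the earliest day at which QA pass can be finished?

After its own release at day 2, the design doc can start at day 2 and finishes at day 4.
Balance pass waits on the design doc (finishes day 4), so it starts at day 4 and finishes at 4 + 10 = day 14.
For localization: balance pass (finishes day 14, plus 2-day gap → day 16); the design doc (finishes day 4, plus 1-day gap → day 5). Taking the maximum gives a start of day 16, and it finishes at 16 + 12 = day 28.
QA pass has to wait for localization (finishes day 28, plus 1-day gap → day 29); the design doc (finishes day 4). The latest of these is day 29, so QA pass runs day 29 to 29 + 7 = day 36.

36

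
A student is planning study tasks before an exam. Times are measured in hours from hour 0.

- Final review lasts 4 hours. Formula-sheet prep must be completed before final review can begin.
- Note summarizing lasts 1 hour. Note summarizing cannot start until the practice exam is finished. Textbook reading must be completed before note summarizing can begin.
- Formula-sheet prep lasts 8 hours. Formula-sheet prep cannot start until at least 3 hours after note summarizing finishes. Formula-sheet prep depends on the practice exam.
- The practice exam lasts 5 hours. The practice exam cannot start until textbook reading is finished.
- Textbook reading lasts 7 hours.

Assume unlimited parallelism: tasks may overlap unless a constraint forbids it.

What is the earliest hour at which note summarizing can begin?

Textbook reading can start immediately at hour 0; it finishes at hour 7.
The practice exam waits on textbook reading (finishes hour 7), so it starts at hour 7 and finishes at 7 + 5 = hour 12.
Note summarizing waits on the practice exam (finishes hour 12); textbook reading (finishes hour 7). The latest of these is hour 12, which is the earliest note summarizing can start.

12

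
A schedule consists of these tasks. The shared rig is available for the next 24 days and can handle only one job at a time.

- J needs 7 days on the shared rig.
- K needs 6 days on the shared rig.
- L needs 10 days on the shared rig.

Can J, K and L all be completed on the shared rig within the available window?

Yes

Running back to back, the jobs need 7 + 6 + 10 = 23 days on the shared rig.
Since 23 ≤ 24, they fit within the window.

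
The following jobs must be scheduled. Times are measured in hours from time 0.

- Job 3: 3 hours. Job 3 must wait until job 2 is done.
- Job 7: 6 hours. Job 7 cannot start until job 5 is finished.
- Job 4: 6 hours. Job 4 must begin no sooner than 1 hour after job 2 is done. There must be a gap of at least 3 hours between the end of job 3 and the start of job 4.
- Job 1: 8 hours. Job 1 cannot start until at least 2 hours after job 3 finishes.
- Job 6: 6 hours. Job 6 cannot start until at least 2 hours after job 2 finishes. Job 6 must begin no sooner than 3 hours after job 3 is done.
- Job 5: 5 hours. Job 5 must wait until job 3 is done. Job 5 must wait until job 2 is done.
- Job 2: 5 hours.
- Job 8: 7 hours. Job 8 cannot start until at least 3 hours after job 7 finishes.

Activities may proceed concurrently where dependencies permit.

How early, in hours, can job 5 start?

8

Nothing blocks job 2, so it runs from hour 0 to hour 5.
Job 3 cannot begin until job 2 (finishes hour 5). It runs from hour 5 to 5 + 3 = hour 8.
Job 5 waits on job 3 (finishes hour 8); job 2 (finishes hour 5). The latest of these is hour 8, which is the earliest job 5 can start.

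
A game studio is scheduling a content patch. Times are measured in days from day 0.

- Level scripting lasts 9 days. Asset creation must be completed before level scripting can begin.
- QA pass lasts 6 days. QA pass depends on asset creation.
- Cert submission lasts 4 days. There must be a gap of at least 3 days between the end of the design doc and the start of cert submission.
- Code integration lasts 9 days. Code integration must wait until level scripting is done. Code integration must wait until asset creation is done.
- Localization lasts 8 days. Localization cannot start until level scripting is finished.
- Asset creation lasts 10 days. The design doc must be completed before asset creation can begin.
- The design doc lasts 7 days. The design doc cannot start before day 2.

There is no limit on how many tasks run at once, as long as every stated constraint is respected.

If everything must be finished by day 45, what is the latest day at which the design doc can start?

10

To finish by day 45, code integration (duration 9) must start no later than day 36.
To finish by day 45, localization (duration 8) must start no later than day 37.
For level scripting: code integration (must start by day 36); localization (must start by day 37). The most restrictive is day 36; with a 9-day duration, level scripting must start by day 27.
Nothing follows QA pass; the deadline of day 45 is its only limit. It must start by 45 − 6 = day 39.
Asset creation has several dependents: level scripting (must start by day 27); code integration (must start by day 36); QA pass (must start by day 39). The earliest of those limits is day 27, so asset creation must start by 27 − 10 = day 17.
Cert submission must finish by day 45; it takes 4 days, so it must start by 45 − 4 = day 41.
The design doc must finish in time for asset creation (must start by day 17); cert submission (must start by day 41, minus 3-day gap → day 38). The tightest is day 17, so the design doc must start by 17 − 7 = day 10.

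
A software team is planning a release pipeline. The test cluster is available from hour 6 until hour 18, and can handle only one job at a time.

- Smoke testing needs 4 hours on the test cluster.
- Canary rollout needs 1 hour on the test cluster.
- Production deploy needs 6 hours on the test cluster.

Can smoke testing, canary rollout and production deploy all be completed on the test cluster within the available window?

Yes

The test cluster window is 18 − 6 = 12 hours.
Running back to back, the jobs need 4 + 1 + 6 = 11 hours on the test cluster.
Since 11 ≤ 12, they fit within the window.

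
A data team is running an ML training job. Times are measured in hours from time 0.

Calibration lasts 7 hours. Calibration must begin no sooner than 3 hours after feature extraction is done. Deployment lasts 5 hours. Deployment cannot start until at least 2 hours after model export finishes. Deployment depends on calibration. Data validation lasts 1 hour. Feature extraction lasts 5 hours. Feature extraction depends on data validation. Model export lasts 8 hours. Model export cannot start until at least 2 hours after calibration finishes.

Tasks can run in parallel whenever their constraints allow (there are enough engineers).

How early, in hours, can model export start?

Data validation can start immediately at hour 0; it finishes at hour 1.
After data validation (finishes hour 1), feature extraction can start at hour 1 and finishes at hour 6.
Calibration cannot begin until feature extraction (finishes hour 6, plus 3-hour gap → hour 9). It runs from hour 9 to 9 + 7 = hour 16.
Model export waits on calibration (finishes hour 16, plus 2-hour gap → hour 18), so the earliest it can start is hour 18.

18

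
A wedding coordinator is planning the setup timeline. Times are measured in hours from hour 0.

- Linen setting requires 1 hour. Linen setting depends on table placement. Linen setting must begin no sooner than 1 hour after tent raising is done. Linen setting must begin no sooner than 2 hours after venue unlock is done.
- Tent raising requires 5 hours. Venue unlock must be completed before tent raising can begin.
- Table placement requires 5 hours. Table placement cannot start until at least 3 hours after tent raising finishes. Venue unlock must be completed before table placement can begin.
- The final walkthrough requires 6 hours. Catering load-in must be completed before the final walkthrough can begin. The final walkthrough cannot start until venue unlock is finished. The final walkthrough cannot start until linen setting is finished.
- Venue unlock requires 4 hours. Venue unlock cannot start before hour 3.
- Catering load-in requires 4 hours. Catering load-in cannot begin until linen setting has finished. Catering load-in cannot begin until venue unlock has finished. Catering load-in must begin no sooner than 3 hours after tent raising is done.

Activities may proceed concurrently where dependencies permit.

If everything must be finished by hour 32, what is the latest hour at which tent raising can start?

The final walkthrough has no dependents, so it just needs to finish by hour 32. Starting by 32 − 6 = hour 26 achieves that.
Catering load-in must finish before the final walkthrough (must start by hour 26). With a 4-hour duration, catering load-in must start by 26 − 4 = hour 22.
Linen setting must finish in time for catering load-in (must start by hour 22); the final walkthrough (must start by hour 26). The tightest is hour 22, so linen setting must start by 22 − 1 = hour 21.
Table placement has to be done before linen setting (must start by hour 21). That means finishing by hour 21, i.e. starting by 21 − 5 = hour 16.
Tent raising has several dependents: table placement (must start by hour 16, minus 3-hour gap → hour 13); linen setting (must start by hour 21, minus 1-hour gap → hour 20); catering load-in (must start by hour 22, minus 3-hour gap → hour 19). The earliest of those limits is hour 13, so tent raising must start by 13 − 5 = hour 8.

8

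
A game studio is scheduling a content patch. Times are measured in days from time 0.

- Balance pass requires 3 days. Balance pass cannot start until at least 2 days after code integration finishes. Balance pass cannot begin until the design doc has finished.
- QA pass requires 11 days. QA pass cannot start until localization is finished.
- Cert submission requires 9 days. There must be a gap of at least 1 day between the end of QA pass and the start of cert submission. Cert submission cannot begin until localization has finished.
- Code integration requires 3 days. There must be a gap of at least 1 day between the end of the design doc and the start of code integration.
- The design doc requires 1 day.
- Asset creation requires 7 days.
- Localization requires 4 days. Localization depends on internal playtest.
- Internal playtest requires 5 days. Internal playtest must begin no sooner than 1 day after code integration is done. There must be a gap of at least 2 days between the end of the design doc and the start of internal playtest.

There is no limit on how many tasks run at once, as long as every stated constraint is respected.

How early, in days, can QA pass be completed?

26

The design doc has no prerequisites, so it starts at day 0 and finishes at day 1.
Code integration waits on the design doc (finishes day 1, plus 1-day gap → day 2), so it starts at day 2 and finishes at 2 + 3 = day 5.
Internal playtest cannot start until code integration (finishes day 5, plus 1-day gap → day 6); the design doc (finishes day 1, plus 2-day gap → day 3). The controlling bound is day 6, so internal playtest finishes at 6 + 5 = day 11.
Localization waits on internal playtest (finishes day 11), so it starts at day 11 and finishes at 11 + 4 = day 15.
QA pass cannot begin until localization (finishes day 15). It runs from day 15 to 15 + 11 = day 26.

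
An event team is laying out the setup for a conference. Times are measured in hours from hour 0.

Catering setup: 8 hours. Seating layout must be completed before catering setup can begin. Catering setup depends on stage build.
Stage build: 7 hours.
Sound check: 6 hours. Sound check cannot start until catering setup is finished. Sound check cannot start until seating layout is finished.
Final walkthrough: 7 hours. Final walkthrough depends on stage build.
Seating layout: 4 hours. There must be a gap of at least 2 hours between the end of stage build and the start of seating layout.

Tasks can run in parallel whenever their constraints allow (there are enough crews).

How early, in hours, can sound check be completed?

Stage build has no prerequisites, so it starts at hour 0 and finishes at hour 7.
Seating layout cannot begin until stage build (finishes hour 7, plus 2-hour gap → hour 9). It runs from hour 9 to 9 + 4 = hour 13.
Catering setup needs all of seating layout (finishes hour 13); stage build (finishes hour 7). That puts its earliest start at hour 13; it finishes at 13 + 8 = hour 21.
Sound check has to wait for catering setup (finishes hour 21); seating layout (finishes hour 13). The latest of these is hour 21, so sound check runs hour 21 to 21 + 6 = hour 27.

27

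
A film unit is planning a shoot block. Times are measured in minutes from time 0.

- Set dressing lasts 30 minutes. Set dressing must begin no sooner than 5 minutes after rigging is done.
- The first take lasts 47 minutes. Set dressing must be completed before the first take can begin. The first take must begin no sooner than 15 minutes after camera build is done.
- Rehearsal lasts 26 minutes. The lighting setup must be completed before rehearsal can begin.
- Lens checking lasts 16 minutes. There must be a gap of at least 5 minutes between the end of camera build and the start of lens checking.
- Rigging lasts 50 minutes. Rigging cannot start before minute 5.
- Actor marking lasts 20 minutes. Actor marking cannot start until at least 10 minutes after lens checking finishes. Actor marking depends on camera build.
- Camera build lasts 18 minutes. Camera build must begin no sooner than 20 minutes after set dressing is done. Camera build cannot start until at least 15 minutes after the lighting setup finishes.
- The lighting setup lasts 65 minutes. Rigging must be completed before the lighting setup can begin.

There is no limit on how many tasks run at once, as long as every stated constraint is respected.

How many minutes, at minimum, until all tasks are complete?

215

After its own release at minute 5, rigging can start at minute 5 and finishes at minute 55.
The lighting setup cannot begin until rigging (finishes minute 55). It runs from minute 55 to 55 + 65 = minute 120.
Rehearsal waits on the lighting setup (finishes minute 120), so it starts at minute 120 and finishes at 120 + 26 = minute 146.
Set dressing waits on rigging (finishes minute 55, plus 5-minute gap → minute 60), so it starts at minute 60 and finishes at 60 + 30 = minute 90.
Camera build needs all of set dressing (finishes minute 90, plus 20-minute gap → minute 110); the lighting setup (finishes minute 120, plus 15-minute gap → minute 135). That puts its earliest start at minute 135; it finishes at 135 + 18 = minute 153.
For the first take: set dressing (finishes minute 90); camera build (finishes minute 153, plus 15-minute gap → minute 168). Taking the maximum gives a start of minute 168, and it finishes at 168 + 47 = minute 215.
After camera build (finishes minute 153, plus 5-minute gap → minute 158), lens checking can start at minute 158 and finishes at minute 174.
For actor marking: lens checking (finishes minute 174, plus 10-minute gap → minute 184); camera build (finishes minute 153). Taking the maximum gives a start of minute 184, and it finishes at 184 + 20 = minute 204.
All tasks are finished once the last one completes. Finish times: Rigging at 55, Set dressing at 90, The lighting setup at 120, Camera build at 153, Lens checking at 174, Actor marking at 204, Rehearsal at 146, The first take at 215. The latest is minute 215.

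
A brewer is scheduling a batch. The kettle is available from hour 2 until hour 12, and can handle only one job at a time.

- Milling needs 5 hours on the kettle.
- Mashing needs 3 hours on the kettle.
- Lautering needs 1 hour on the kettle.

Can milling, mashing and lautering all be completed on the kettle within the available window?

The kettle window is 12 − 2 = 10 hours.
Running back to back, the jobs need 5 + 3 + 1 = 9 hours on the kettle.
Since 9 ≤ 10, they fit within the window.

Yes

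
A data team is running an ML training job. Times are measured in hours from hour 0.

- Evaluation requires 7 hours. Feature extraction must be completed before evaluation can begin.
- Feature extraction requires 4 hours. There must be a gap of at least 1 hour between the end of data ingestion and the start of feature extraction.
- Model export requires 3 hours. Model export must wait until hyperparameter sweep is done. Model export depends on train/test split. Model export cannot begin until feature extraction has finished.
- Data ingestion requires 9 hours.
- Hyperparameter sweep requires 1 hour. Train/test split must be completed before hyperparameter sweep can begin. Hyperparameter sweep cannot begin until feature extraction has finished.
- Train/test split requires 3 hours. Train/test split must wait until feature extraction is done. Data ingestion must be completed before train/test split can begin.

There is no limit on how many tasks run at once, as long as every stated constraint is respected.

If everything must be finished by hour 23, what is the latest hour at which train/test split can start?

Model export must finish by hour 23; it takes 3 hours, so it must start by 23 − 3 = hour 20.
Hyperparameter sweep feeds into model export (must start by hour 20); so hyperparameter sweep must finish by hour 20 and therefore start by hour 19.
Train/test split feeds hyperparameter sweep (must start by hour 19); model export (must start by hour 20). Taking the minimum, train/test split must finish by hour 19 and start by 19 − 3 = hour 16.

16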